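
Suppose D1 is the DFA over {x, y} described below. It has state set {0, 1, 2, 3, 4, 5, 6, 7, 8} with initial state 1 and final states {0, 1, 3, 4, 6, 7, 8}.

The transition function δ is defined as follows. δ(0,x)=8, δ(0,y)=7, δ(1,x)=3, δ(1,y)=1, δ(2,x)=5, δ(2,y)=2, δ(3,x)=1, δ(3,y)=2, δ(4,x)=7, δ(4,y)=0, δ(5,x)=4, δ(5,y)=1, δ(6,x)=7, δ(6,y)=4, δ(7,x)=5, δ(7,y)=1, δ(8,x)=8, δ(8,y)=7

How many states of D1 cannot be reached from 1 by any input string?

1

No path from 1 leads to 6; the other 8 states are all reachable.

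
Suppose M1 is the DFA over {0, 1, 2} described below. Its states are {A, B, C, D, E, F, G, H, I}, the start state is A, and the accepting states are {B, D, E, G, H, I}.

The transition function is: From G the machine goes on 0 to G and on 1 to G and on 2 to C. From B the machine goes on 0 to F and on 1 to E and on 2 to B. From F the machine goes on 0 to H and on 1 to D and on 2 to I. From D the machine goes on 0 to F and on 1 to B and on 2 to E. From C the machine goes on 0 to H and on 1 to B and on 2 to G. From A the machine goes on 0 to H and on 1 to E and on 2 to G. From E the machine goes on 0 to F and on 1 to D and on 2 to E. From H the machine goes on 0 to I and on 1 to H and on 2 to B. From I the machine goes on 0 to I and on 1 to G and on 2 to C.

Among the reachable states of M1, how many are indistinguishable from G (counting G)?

Every state is reachable, so we keep all 9.
P0 = {B,D,E,G,H,I} | {A,C,F}.
Refine {B,D,E,G,H,I} on symbol 0: members go to different blocks, giving {B,D,E} and {G,H,I}.
Split {G,H,I} by δ(·,2) → {G,I} and {H}.
No further refinement is possible. Final partition (4 blocks): {B,D,E} | {A,C,F} | {G,I} | {H}.
The equivalence class containing G is {G,I}, of size 2.

2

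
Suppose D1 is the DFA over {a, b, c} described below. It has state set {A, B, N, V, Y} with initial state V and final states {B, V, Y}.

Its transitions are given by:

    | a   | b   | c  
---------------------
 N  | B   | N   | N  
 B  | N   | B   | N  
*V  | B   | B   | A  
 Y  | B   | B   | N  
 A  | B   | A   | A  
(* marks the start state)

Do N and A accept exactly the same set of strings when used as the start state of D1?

States {Y} cannot be reached from the start state, so discard them.
Initial partition by acceptance: {B,V} | {A,N}.
On input a, block {B,V} splits into {B} and {V}.
The partition is now stable with 3 blocks: {B} | {A,N} | {V}.
N and A lie in the same block of the stable partition, so they are equivalent — no string distinguishes them.

Yes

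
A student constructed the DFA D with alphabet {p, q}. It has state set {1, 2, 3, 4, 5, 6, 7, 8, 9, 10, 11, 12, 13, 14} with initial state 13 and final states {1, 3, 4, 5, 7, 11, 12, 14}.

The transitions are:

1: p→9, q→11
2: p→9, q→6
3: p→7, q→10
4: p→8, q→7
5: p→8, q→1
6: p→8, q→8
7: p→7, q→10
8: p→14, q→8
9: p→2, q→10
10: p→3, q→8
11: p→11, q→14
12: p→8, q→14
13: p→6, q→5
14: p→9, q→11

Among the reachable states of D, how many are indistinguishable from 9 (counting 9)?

1

First remove the unreachable states {4,12}; 12 states remain.
Initial partition by acceptance: {1,3,5,7,11,14} | {2,6,8,9,10,13}.
Refine {1,3,5,7,11,14} on symbol p: members go to different blocks, giving {1,5,14} and {3,7,11}.
Refine {1,5,14} on symbol q: members go to different blocks, giving {1,14} and {5}.
On input p, block {2,6,8,9,10,13} splits into {2,6,9,13} and {8} and {10}.
Split {2,6,9,13} by δ(·,p) → {2,9,13} and {6}.
Refine {2,9,13} on symbol p: members go to different blocks, giving {2,9} and {13}.
On input q, block {2,9} splits into {2} and {9}.
On input q, block {3,7,11} splits into {3,7} and {11}.
The partition is now stable with 10 blocks: {1,14} | {2} | {3,7} | {5} | {8} | {10} | {6} | {13} | {9} | {11}.
The equivalence class containing 9 is {9}, of size 1.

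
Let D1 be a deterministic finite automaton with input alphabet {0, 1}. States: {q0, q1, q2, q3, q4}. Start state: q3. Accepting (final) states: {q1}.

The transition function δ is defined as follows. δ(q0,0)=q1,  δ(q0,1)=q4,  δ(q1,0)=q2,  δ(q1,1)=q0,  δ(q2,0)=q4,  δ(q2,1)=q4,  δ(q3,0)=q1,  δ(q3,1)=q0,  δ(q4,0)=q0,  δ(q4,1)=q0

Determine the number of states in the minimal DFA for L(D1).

5

P0 = {q1} | {q0,q2,q3,q4}.
On input 0, block {q0,q2,q3,q4} splits into {q0,q3} and {q2,q4}.
Refine {q0,q3} on symbol 1: members go to different blocks, giving {q0} and {q3}.
Refine {q2,q4} on symbol 0: members go to different blocks, giving {q2} and {q4}.
The partition is now stable with 5 blocks: {q1} | {q0} | {q2} | {q3} | {q4}.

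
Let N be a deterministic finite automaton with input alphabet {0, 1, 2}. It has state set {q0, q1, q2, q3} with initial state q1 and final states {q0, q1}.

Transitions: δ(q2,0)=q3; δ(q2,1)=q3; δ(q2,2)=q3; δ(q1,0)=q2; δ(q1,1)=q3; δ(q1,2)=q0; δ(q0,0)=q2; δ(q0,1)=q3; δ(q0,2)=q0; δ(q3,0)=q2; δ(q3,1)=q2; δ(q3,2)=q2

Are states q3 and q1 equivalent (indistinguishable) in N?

P0 = {q0,q1} | {q2,q3}.
No further refinement is possible. Final partition (2 blocks): {q0,q1} | {q2,q3}.
q3 and q1 end up in different blocks, so they are distinguishable. For instance, the string 'ε' is accepted from only q1.

No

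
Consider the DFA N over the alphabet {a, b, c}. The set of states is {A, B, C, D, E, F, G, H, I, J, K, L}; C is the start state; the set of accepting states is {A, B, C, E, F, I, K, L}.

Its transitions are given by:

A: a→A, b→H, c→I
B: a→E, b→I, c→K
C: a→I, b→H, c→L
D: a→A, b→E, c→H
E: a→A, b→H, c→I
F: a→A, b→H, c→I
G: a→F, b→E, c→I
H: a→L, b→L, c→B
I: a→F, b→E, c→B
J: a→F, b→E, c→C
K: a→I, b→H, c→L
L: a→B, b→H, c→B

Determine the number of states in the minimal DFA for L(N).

Reachable states from the start: {A,B,C,E,F,H,I,K,L}. Unreachable: {D,G,J} — drop them.
Initial partition by acceptance: {A,B,C,E,F,I,K,L} | {H}.
Refine {A,B,C,E,F,I,K,L} on symbol b: members go to different blocks, giving {A,C,E,F,K,L} and {B,I}.
On input a, block {A,C,E,F,K,L} splits into {A,E,F} and {C,K,L}.
Split {B,I} by δ(·,b) → {B} and {I}.
Split {C,K,L} by δ(·,a) → {C,K} and {L}.
The partition is now stable with 6 blocks: {A,E,F} | {H} | {B} | {C,K} | {I} | {L}.

6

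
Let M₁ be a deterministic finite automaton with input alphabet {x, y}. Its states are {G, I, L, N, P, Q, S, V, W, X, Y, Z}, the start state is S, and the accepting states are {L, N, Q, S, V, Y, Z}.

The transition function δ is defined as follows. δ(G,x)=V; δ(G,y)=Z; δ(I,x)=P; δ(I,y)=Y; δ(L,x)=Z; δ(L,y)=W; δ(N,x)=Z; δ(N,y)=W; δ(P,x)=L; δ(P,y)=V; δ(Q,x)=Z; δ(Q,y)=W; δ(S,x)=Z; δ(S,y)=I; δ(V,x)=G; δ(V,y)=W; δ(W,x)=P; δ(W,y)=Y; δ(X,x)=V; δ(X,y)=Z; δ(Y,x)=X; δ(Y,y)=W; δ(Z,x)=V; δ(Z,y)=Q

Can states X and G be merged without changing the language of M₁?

Yes

Reachable states from the start: {G,I,L,P,Q,S,V,W,X,Y,Z}. Unreachable: {N} — drop them.
P0 = {L,Q,S,V,Y,Z} | {G,I,P,W,X}.
Refine {L,Q,S,V,Y,Z} on symbol x: members go to different blocks, giving {L,Q,S,Z} and {V,Y}.
Split {L,Q,S,Z} by δ(·,x) → {L,Q,S} and {Z}.
On input x, block {G,I,P,W,X} splits into {I,W} and {G,X} and {P}.
Stable partition: {L,Q,S} | {I,W} | {V,Y} | {Z} | {G,X} | {P} — 6 equivalence classes.
X and G lie in the same block of the stable partition, so they are equivalent — no string distinguishes them.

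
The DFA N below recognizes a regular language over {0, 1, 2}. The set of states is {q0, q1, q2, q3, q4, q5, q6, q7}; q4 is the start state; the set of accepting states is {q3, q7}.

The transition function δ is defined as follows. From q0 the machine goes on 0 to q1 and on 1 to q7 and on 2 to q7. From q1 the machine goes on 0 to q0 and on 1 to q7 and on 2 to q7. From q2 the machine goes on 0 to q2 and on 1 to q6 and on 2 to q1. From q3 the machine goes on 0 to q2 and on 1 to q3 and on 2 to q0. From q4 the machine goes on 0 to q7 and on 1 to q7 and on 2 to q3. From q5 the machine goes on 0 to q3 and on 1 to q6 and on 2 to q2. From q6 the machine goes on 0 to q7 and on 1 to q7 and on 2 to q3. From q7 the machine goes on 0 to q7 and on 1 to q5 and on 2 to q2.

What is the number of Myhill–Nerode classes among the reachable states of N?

6

All states are reachable from the start state.
Initial partition by acceptance: {q3,q7} | {q0,q1,q2,q4,q5,q6}.
On input 0, block {q3,q7} splits into {q3} and {q7}.
On input 0, block {q0,q1,q2,q4,q5,q6} splits into {q0,q1,q2} and {q4,q6} and {q5}.
Split {q0,q1,q2} by δ(·,1) → {q0,q1} and {q2}.
Stable partition: {q3} | {q0,q1} | {q7} | {q4,q6} | {q5} | {q2} — 6 equivalence classes.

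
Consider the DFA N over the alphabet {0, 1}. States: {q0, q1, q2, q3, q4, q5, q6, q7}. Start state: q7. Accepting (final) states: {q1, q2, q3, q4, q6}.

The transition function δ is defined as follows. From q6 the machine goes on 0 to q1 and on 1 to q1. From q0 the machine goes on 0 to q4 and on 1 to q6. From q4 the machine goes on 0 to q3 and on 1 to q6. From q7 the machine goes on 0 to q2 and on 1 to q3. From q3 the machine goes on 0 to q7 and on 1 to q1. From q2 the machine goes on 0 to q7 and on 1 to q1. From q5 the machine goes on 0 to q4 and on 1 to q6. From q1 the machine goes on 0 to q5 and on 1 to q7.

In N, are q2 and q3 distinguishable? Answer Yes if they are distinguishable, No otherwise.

No

Reachable states from the start: {q1,q2,q3,q4,q5,q6,q7}. Unreachable: {q0} — drop them.
Start with accepting vs non-accepting: {q1,q2,q3,q4,q6} | {q5,q7}.
On input 0, block {q1,q2,q3,q4,q6} splits into {q1,q2,q3} and {q4,q6}.
Split {q1,q2,q3} by δ(·,1) → {q2,q3} and {q1}.
On input 0, block {q5,q7} splits into {q5} and {q7}.
Refine {q4,q6} on symbol 0: members go to different blocks, giving {q4} and {q6}.
The partition is now stable with 6 blocks: {q2,q3} | {q5} | {q4} | {q1} | {q7} | {q6}.
q2 and q3 lie in the same block of the stable partition, so they are equivalent — no string distinguishes them.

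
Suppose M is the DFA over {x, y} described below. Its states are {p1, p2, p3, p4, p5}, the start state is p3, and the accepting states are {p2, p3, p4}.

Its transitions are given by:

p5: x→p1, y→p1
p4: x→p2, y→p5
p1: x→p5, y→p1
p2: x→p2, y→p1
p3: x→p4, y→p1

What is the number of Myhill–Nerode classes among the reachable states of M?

All states are reachable from the start state.
Initial partition by acceptance: {p2,p3,p4} | {p1,p5}.
No further refinement is possible. Final partition (2 blocks): {p2,p3,p4} | {p1,p5}.

2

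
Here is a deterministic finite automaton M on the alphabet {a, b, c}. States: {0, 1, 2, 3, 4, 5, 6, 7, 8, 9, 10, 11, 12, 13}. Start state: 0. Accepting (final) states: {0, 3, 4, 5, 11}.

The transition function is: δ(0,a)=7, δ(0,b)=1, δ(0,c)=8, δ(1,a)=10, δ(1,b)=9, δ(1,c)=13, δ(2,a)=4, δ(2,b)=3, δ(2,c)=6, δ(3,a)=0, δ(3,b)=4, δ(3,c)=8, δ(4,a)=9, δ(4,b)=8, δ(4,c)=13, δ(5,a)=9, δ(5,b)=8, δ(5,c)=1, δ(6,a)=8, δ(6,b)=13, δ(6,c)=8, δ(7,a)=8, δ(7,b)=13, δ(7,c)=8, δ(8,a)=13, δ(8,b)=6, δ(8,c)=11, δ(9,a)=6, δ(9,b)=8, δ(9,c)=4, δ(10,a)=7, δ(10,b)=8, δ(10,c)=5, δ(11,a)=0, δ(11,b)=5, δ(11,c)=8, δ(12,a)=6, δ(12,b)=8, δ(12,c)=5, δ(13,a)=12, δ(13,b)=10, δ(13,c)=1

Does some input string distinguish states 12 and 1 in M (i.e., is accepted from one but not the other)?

Yes

First remove the unreachable states {2,3}; 12 states remain.
P0 = {0,4,5,11} | {1,6,7,8,9,10,12,13}.
Split {0,4,5,11} by δ(·,a) → {0,4,5} and {11}.
Split {1,6,7,8,9,10,12,13} by δ(·,c) → {1,6,7,13} and {9,10,12} and {8}.
On input a, block {0,4,5} splits into {4,5} and {0}.
Refine {1,6,7,13} on symbol a: members go to different blocks, giving {1,13} and {6,7}.
No further refinement is possible. Final partition (7 blocks): {4,5} | {1,13} | {11} | {9,10,12} | {8} | {0} | {6,7}.
12 and 1 end up in different blocks, so they are distinguishable. For instance, the string 'c' is accepted from only 12.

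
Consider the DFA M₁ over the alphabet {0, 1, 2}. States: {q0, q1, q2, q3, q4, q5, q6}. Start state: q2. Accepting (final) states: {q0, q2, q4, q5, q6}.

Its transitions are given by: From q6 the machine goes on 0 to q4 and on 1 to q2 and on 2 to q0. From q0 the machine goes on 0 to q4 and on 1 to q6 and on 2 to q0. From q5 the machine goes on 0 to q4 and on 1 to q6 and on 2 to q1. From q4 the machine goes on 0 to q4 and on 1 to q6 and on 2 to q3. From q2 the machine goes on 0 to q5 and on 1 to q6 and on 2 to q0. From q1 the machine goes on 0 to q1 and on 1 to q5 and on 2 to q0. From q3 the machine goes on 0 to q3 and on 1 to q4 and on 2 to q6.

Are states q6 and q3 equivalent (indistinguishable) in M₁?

Start with accepting vs non-accepting: {q0,q2,q4,q5,q6} | {q1,q3}.
Split {q0,q2,q4,q5,q6} by δ(·,2) → {q0,q2,q6} and {q4,q5}.
No further refinement is possible. Final partition (3 blocks): {q0,q2,q6} | {q1,q3} | {q4,q5}.
q6 and q3 end up in different blocks, so they are distinguishable. For instance, the string 'ε' is accepted from only q6.

No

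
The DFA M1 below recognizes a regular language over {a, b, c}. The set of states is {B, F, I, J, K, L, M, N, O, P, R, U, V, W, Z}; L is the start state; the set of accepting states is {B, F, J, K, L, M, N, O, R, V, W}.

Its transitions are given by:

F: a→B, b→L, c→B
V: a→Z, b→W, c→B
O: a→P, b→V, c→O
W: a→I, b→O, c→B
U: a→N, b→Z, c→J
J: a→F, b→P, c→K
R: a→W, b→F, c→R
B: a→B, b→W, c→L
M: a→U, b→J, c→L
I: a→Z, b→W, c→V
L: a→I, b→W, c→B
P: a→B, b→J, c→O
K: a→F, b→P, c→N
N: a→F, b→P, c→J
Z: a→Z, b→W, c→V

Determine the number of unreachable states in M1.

No path from L leads to M, R, U; the other 12 states are all reachable.

3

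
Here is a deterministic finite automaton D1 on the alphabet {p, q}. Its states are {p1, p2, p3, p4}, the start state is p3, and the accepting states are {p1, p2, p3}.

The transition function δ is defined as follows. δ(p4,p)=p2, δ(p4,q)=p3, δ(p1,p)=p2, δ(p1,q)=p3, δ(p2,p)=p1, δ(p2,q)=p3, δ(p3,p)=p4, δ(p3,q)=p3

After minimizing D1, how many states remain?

3

Every state is reachable, so we keep all 4.
P0 = {p1,p2,p3} | {p4}.
Refine {p1,p2,p3} on symbol p: members go to different blocks, giving {p1,p2} and {p3}.
The partition is now stable with 3 blocks: {p1,p2} | {p4} | {p3}.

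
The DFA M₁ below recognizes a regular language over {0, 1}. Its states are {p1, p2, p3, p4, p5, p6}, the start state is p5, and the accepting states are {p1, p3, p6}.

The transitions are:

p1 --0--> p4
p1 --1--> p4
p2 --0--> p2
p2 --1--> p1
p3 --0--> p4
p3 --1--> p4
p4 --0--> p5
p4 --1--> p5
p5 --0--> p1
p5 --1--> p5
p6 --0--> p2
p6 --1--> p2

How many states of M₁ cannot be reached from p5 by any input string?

3

BFS from p5 reaches {p1, p4, p5}; the 3 state(s) p2, p3, p6 are never visited.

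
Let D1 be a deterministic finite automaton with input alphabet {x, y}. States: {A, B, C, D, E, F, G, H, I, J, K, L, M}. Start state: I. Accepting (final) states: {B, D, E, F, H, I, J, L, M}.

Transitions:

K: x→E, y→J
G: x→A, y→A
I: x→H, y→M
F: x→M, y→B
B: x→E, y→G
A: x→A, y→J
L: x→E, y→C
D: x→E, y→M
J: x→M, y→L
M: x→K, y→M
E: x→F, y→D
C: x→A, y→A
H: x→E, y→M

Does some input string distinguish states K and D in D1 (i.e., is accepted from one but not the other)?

Yes

All states are reachable from the start state.
P0 = {B,D,E,F,H,I,J,L,M} | {A,C,G,K}.
Split {B,D,E,F,H,I,J,L,M} by δ(·,x) → {B,D,E,F,H,I,J,L} and {M}.
Refine {B,D,E,F,H,I,J,L} on symbol x: members go to different blocks, giving {B,D,E,H,I,L} and {F,J}.
Split {B,D,E,H,I,L} by δ(·,x) → {B,D,H,I,L} and {E}.
On input x, block {B,D,H,I,L} splits into {B,D,H,L} and {I}.
On input y, block {B,D,H,L} splits into {B,L} and {D,H}.
On input x, block {A,C,G,K} splits into {A,C,G} and {K}.
On input y, block {A,C,G} splits into {C,G} and {A}.
Stable partition: {B,L} | {C,G} | {M} | {F,J} | {E} | {I} | {D,H} | {K} | {A} — 9 equivalence classes.
K and D end up in different blocks, so they are distinguishable. For instance, the string 'ε' is accepted from only D.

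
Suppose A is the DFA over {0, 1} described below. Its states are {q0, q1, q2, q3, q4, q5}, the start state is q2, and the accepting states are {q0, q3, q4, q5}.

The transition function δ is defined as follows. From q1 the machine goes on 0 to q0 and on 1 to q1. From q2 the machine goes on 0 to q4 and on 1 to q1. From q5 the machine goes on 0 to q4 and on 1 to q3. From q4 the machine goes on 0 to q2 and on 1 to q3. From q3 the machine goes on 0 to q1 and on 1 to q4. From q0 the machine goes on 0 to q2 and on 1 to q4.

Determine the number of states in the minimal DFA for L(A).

First remove the unreachable states {q5}; 5 states remain.
Start with accepting vs non-accepting: {q0,q3,q4} | {q1,q2}.
Stable partition: {q0,q3,q4} | {q1,q2} — 2 equivalence classes.

2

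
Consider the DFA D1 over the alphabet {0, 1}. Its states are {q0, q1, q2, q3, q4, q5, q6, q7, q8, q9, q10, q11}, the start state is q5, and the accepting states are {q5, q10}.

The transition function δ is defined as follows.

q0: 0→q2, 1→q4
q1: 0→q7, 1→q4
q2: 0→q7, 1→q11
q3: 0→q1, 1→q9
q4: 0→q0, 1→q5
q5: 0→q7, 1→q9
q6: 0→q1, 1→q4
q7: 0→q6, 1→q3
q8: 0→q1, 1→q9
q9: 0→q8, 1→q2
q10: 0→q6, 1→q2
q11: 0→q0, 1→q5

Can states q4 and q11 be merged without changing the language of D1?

First remove the unreachable states {q10}; 11 states remain.
Initial partition by acceptance: {q5} | {q0,q1,q2,q3,q4,q6,q7,q8,q9,q11}.
On input 1, block {q0,q1,q2,q3,q4,q6,q7,q8,q9,q11} splits into {q0,q1,q2,q3,q6,q7,q8,q9} and {q4,q11}.
On input 1, block {q0,q1,q2,q3,q6,q7,q8,q9} splits into {q0,q1,q2,q6} and {q3,q7,q8,q9}.
Split {q0,q1,q2,q6} by δ(·,0) → {q0,q6} and {q1,q2}.
Refine {q3,q7,q8,q9} on symbol 0: members go to different blocks, giving {q3,q8} and {q7} and {q9}.
No further refinement is possible. Final partition (7 blocks): {q5} | {q0,q6} | {q4,q11} | {q3,q8} | {q1,q2} | {q7} | {q9}.
q4 and q11 lie in the same block of the stable partition, so they are equivalent — no string distinguishes them.

Yes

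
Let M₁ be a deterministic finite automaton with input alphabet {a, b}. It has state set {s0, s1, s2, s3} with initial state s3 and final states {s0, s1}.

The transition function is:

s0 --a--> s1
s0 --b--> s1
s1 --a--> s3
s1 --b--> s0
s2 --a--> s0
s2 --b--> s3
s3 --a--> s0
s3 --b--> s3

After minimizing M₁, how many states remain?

States {s2} cannot be reached from the start state, so discard them.
Start with accepting vs non-accepting: {s0,s1} | {s3}.
Split {s0,s1} by δ(·,a) → {s0} and {s1}.
Stable partition: {s0} | {s3} | {s1} — 3 equivalence classes.

3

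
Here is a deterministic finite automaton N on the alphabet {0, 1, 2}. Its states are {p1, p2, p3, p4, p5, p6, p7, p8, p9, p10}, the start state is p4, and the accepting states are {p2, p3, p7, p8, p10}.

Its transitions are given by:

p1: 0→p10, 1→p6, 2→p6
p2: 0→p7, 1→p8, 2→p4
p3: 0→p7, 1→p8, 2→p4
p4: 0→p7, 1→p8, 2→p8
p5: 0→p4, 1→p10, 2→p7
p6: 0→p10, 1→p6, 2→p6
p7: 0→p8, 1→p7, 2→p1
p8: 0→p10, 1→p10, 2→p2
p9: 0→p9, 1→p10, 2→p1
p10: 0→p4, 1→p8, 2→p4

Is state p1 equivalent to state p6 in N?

Yes

First remove the unreachable states {p3,p5,p9}; 7 states remain.
P0 = {p2,p7,p8,p10} | {p1,p4,p6}.
Refine {p2,p7,p8,p10} on symbol 0: members go to different blocks, giving {p2,p7,p8} and {p10}.
Split {p2,p7,p8} by δ(·,0) → {p2,p7} and {p8}.
On input 0, block {p2,p7} splits into {p2} and {p7}.
Refine {p1,p4,p6} on symbol 0: members go to different blocks, giving {p1,p6} and {p4}.
No further refinement is possible. Final partition (6 blocks): {p2} | {p1,p6} | {p10} | {p8} | {p7} | {p4}.
p1 and p6 lie in the same block of the stable partition, so they are equivalent — no string distinguishes them.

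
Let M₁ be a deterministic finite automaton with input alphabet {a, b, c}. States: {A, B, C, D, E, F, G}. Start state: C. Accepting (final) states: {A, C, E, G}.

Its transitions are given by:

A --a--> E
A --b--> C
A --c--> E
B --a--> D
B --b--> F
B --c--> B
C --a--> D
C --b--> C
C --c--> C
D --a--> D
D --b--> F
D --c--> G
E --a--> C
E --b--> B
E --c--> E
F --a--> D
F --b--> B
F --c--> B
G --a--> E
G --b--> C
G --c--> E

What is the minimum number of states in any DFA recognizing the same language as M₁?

5

First remove the unreachable states {A}; 6 states remain.
Start with accepting vs non-accepting: {C,E,G} | {B,D,F}.
Split {C,E,G} by δ(·,a) → {E,G} and {C}.
Refine {E,G} on symbol a: members go to different blocks, giving {E} and {G}.
Refine {B,D,F} on symbol c: members go to different blocks, giving {B,F} and {D}.
The partition is now stable with 5 blocks: {E} | {B,F} | {C} | {G} | {D}.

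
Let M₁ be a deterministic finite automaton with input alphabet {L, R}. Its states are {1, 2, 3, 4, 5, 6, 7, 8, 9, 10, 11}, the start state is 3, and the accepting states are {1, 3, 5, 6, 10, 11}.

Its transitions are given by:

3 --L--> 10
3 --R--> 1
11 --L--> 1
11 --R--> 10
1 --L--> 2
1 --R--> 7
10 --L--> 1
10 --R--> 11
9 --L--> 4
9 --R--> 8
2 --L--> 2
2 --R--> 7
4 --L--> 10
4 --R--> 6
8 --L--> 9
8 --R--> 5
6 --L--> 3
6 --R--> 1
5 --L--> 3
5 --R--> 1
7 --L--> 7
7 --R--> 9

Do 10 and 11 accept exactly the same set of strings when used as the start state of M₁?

Yes

Initial partition by acceptance: {1,3,5,6,10,11} | {2,4,7,8,9}.
Refine {1,3,5,6,10,11} on symbol L: members go to different blocks, giving {3,5,6,10,11} and {1}.
Refine {3,5,6,10,11} on symbol L: members go to different blocks, giving {3,5,6} and {10,11}.
On input L, block {3,5,6} splits into {5,6} and {3}.
On input L, block {2,4,7,8,9} splits into {2,7,8,9} and {4}.
Refine {2,7,8,9} on symbol L: members go to different blocks, giving {2,7,8} and {9}.
Refine {2,7,8} on symbol L: members go to different blocks, giving {2,7} and {8}.
Split {2,7} by δ(·,R) → {2} and {7}.
Stable partition: {5,6} | {2} | {1} | {10,11} | {3} | {4} | {9} | {8} | {7} — 9 equivalence classes.
10 and 11 lie in the same block of the stable partition, so they are equivalent — no string distinguishes them.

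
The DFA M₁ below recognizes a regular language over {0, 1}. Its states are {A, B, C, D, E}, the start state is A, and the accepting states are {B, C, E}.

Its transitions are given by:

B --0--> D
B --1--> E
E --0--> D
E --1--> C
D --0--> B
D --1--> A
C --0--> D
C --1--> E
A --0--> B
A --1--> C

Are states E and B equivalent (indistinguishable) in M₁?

Yes

Every state is reachable, so we keep all 5.
P0 = {B,C,E} | {A,D}.
On input 1, block {A,D} splits into {A} and {D}.
The partition is now stable with 3 blocks: {B,C,E} | {A} | {D}.
E and B lie in the same block of the stable partition, so they are equivalent — no string distinguishes them.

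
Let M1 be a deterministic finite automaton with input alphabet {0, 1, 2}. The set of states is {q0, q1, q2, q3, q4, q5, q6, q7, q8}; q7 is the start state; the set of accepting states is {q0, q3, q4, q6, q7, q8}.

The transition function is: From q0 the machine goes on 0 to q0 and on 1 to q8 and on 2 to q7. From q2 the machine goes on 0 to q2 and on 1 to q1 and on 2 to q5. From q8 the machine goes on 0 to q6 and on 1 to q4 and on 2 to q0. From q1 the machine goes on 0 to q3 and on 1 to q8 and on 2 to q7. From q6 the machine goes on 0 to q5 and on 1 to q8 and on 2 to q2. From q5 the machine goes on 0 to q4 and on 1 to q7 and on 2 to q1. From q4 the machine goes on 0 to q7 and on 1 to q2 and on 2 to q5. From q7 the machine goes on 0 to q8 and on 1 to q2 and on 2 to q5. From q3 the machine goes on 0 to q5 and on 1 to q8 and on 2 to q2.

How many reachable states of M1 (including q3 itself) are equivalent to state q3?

Every state is reachable, so we keep all 9.
Initial partition by acceptance: {q0,q3,q4,q6,q7,q8} | {q1,q2,q5}.
On input 0, block {q0,q3,q4,q6,q7,q8} splits into {q0,q4,q7,q8} and {q3,q6}.
Refine {q0,q4,q7,q8} on symbol 0: members go to different blocks, giving {q0,q4,q7} and {q8}.
Refine {q0,q4,q7} on symbol 0: members go to different blocks, giving {q0,q4} and {q7}.
Refine {q0,q4} on symbol 0: members go to different blocks, giving {q0} and {q4}.
Refine {q1,q2,q5} on symbol 0: members go to different blocks, giving {q1} and {q2} and {q5}.
No further refinement is possible. Final partition (8 blocks): {q0} | {q1} | {q3,q6} | {q8} | {q7} | {q4} | {q2} | {q5}.
The equivalence class containing q3 is {q3,q6}, of size 2.

2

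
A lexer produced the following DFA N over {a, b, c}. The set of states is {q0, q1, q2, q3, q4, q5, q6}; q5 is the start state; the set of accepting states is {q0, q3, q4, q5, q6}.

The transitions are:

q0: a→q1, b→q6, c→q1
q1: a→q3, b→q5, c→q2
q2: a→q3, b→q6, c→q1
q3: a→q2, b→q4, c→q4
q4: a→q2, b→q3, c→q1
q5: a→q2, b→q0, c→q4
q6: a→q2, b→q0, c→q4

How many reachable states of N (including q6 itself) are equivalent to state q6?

3

Initial partition by acceptance: {q0,q3,q4,q5,q6} | {q1,q2}.
Split {q0,q3,q4,q5,q6} by δ(·,c) → {q3,q5,q6} and {q0,q4}.
Stable partition: {q3,q5,q6} | {q1,q2} | {q0,q4} — 3 equivalence classes.
State q6 belongs to the block {q3,q5,q6}, which has 3 states.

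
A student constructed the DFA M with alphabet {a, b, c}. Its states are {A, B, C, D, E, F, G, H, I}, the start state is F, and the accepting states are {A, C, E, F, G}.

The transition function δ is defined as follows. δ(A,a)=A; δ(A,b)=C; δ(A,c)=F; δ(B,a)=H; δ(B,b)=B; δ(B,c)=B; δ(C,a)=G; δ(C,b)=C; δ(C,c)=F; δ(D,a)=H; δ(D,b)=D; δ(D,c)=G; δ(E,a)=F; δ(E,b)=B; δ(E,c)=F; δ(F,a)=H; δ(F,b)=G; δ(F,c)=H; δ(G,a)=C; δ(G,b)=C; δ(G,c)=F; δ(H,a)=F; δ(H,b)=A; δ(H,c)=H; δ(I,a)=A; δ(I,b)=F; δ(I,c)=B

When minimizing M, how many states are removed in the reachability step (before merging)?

Starting at F and following transitions, the reachable set is {A, C, F, G, H}. That leaves B, D, E, I unreachable — 4 in total.

4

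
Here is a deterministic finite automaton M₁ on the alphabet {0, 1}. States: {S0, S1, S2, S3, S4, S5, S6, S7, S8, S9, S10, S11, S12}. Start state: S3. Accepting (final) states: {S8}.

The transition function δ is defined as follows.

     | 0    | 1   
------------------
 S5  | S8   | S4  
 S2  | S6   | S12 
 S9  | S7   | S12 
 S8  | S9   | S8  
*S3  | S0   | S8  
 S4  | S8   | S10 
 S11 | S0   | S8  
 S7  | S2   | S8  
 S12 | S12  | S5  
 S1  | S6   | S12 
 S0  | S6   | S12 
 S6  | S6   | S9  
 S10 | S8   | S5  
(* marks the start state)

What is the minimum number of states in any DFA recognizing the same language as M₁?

Reachable states from the start: {S0,S2,S3,S4,S5,S6,S7,S8,S9,S10,S12}. Unreachable: {S1,S11} — drop them.
Start with accepting vs non-accepting: {S8} | {S0,S2,S3,S4,S5,S6,S7,S9,S10,S12}.
Split {S0,S2,S3,S4,S5,S6,S7,S9,S10,S12} by δ(·,0) → {S0,S2,S3,S6,S7,S9,S12} and {S4,S5,S10}.
Refine {S0,S2,S3,S6,S7,S9,S12} on symbol 1: members go to different blocks, giving {S0,S2,S6,S9} and {S3,S7} and {S12}.
Split {S0,S2,S6,S9} by δ(·,0) → {S0,S2,S6} and {S9}.
Refine {S0,S2,S6} on symbol 1: members go to different blocks, giving {S0,S2} and {S6}.
The partition is now stable with 7 blocks: {S8} | {S0,S2} | {S4,S5,S10} | {S3,S7} | {S12} | {S9} | {S6}.

7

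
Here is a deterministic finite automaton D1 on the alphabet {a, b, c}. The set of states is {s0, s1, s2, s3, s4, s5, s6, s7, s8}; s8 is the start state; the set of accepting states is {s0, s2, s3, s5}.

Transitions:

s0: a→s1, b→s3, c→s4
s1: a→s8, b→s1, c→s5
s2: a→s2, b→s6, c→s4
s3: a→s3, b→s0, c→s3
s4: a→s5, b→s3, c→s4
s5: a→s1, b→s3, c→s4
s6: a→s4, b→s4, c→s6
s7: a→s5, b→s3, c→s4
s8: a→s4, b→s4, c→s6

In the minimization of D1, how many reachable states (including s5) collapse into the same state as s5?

States {s2,s7} cannot be reached from the start state, so discard them.
Start with accepting vs non-accepting: {s0,s3,s5} | {s1,s4,s6,s8}.
Refine {s0,s3,s5} on symbol a: members go to different blocks, giving {s0,s5} and {s3}.
Refine {s1,s4,s6,s8} on symbol a: members go to different blocks, giving {s1,s6,s8} and {s4}.
On input a, block {s1,s6,s8} splits into {s6,s8} and {s1}.
Stable partition: {s0,s5} | {s6,s8} | {s3} | {s4} | {s1} — 5 equivalence classes.
The equivalence class containing s5 is {s0,s5}, of size 2.

2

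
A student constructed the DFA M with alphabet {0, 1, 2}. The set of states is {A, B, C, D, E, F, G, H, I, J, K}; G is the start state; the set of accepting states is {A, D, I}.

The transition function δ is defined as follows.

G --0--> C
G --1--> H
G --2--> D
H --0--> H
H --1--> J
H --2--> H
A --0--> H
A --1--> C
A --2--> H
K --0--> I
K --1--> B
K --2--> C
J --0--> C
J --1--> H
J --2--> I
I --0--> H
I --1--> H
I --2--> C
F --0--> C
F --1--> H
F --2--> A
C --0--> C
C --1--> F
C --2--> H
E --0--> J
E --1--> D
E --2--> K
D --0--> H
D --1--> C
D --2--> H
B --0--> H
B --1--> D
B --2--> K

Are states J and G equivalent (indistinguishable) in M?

Yes

Reachable states from the start: {A,C,D,F,G,H,I,J}. Unreachable: {B,E,K} — drop them.
P0 = {A,D,I} | {C,F,G,H,J}.
On input 2, block {C,F,G,H,J} splits into {F,G,J} and {C,H}.
The partition is now stable with 3 blocks: {A,D,I} | {F,G,J} | {C,H}.
J and G lie in the same block of the stable partition, so they are equivalent — no string distinguishes them.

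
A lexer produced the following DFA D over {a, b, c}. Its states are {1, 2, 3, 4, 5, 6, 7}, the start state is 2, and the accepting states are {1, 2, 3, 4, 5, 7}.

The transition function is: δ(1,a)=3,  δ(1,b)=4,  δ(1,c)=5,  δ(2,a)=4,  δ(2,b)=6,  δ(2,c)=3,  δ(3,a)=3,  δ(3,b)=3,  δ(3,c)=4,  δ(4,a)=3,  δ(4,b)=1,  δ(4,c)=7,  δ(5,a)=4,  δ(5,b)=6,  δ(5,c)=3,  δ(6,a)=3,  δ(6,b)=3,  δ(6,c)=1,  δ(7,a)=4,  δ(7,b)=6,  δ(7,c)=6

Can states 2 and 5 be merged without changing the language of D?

Yes

P0 = {1,2,3,4,5,7} | {6}.
On input b, block {1,2,3,4,5,7} splits into {1,3,4} and {2,5,7}.
Refine {1,3,4} on symbol c: members go to different blocks, giving {1,4} and {3}.
Refine {2,5,7} on symbol c: members go to different blocks, giving {2,5} and {7}.
On input c, block {1,4} splits into {1} and {4}.
Stable partition: {1} | {6} | {2,5} | {3} | {7} | {4} — 6 equivalence classes.
2 and 5 lie in the same block of the stable partition, so they are equivalent — no string distinguishes them.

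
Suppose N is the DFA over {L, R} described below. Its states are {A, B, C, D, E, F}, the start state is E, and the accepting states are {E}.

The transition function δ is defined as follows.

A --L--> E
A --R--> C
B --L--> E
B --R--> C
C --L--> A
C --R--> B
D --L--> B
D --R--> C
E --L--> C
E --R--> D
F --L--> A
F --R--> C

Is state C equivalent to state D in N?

States {F} cannot be reached from the start state, so discard them.
Initial partition by acceptance: {E} | {A,B,C,D}.
Refine {A,B,C,D} on symbol L: members go to different blocks, giving {A,B} and {C,D}.
Split {C,D} by δ(·,R) → {C} and {D}.
Stable partition: {E} | {A,B} | {C} | {D} — 4 equivalence classes.
C and D end up in different blocks, so they are distinguishable. For instance, the string 'RL' is accepted from only C.

No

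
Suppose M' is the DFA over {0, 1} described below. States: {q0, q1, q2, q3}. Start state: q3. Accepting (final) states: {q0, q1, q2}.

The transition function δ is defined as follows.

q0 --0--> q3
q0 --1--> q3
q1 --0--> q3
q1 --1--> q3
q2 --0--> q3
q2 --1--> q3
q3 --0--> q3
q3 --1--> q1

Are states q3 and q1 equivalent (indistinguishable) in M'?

Reachable states from the start: {q1,q3}. Unreachable: {q0,q2} — drop them.
P0 = {q1} | {q3}.
Stable partition: {q1} | {q3} — 2 equivalence classes.
q3 and q1 end up in different blocks, so they are distinguishable. For instance, the string 'ε' is accepted from only q1.

No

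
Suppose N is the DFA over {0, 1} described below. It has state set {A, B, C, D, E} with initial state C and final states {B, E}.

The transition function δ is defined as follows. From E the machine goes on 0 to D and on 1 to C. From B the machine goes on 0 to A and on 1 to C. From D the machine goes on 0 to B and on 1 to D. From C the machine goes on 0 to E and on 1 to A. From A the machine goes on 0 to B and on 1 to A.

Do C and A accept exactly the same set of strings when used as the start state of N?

Yes

Start with accepting vs non-accepting: {B,E} | {A,C,D}.
No further refinement is possible. Final partition (2 blocks): {B,E} | {A,C,D}.
C and A lie in the same block of the stable partition, so they are equivalent — no string distinguishes them.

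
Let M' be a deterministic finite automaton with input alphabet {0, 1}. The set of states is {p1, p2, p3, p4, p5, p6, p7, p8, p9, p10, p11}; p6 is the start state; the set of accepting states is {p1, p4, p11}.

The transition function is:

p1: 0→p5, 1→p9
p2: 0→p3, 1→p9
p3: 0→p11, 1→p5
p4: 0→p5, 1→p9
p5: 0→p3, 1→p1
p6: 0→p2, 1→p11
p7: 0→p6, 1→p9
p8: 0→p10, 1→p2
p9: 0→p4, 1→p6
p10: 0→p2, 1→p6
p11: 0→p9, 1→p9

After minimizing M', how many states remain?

7

States {p7,p8,p10} cannot be reached from the start state, so discard them.
Start with accepting vs non-accepting: {p1,p4,p11} | {p2,p3,p5,p6,p9}.
Refine {p2,p3,p5,p6,p9} on symbol 0: members go to different blocks, giving {p2,p5,p6} and {p3,p9}.
On input 0, block {p1,p4,p11} splits into {p1,p4} and {p11}.
Refine {p2,p5,p6} on symbol 0: members go to different blocks, giving {p2,p5} and {p6}.
Split {p2,p5} by δ(·,1) → {p2} and {p5}.
On input 0, block {p3,p9} splits into {p3} and {p9}.
No further refinement is possible. Final partition (7 blocks): {p1,p4} | {p2} | {p3} | {p11} | {p6} | {p5} | {p9}.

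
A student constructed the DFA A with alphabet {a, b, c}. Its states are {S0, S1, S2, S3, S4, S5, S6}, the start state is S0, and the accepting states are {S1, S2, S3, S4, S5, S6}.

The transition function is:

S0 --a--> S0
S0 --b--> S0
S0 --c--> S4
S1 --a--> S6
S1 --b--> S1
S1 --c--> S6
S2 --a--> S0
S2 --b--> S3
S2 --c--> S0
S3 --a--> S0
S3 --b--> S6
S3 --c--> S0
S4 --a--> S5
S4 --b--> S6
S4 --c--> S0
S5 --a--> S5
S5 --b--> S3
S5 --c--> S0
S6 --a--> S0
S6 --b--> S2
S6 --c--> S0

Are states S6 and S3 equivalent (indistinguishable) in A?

Yes

Reachable states from the start: {S0,S2,S3,S4,S5,S6}. Unreachable: {S1} — drop them.
P0 = {S2,S3,S4,S5,S6} | {S0}.
Refine {S2,S3,S4,S5,S6} on symbol a: members go to different blocks, giving {S2,S3,S6} and {S4,S5}.
No further refinement is possible. Final partition (3 blocks): {S2,S3,S6} | {S0} | {S4,S5}.
S6 and S3 lie in the same block of the stable partition, so they are equivalent — no string distinguishes them.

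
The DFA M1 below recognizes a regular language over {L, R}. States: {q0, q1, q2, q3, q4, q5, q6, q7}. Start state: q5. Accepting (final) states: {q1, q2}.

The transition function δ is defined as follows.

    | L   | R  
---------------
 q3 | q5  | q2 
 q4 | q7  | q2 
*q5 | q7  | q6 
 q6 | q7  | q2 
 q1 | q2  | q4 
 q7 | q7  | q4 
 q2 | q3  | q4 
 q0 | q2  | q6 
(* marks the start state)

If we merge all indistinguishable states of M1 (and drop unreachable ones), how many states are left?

Reachable states from the start: {q2,q3,q4,q5,q6,q7}. Unreachable: {q0,q1} — drop them.
Start with accepting vs non-accepting: {q2} | {q3,q4,q5,q6,q7}.
Split {q3,q4,q5,q6,q7} by δ(·,R) → {q3,q4,q6} and {q5,q7}.
No further refinement is possible. Final partition (3 blocks): {q2} | {q3,q4,q6} | {q5,q7}.

3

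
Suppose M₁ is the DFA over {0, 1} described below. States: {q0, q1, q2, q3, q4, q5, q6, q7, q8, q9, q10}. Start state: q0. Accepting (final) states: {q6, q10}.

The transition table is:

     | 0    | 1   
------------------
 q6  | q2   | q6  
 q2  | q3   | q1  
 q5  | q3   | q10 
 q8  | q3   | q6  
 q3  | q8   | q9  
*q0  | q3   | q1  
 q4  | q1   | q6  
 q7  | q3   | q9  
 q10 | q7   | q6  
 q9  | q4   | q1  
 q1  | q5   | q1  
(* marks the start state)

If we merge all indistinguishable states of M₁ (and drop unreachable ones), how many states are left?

4

Initial partition by acceptance: {q6,q10} | {q0,q1,q2,q3,q4,q5,q7,q8,q9}.
Refine {q0,q1,q2,q3,q4,q5,q7,q8,q9} on symbol 1: members go to different blocks, giving {q0,q1,q2,q3,q7,q9} and {q4,q5,q8}.
Refine {q0,q1,q2,q3,q7,q9} on symbol 0: members go to different blocks, giving {q0,q2,q7} and {q1,q3,q9}.
Stable partition: {q6,q10} | {q0,q2,q7} | {q4,q5,q8} | {q1,q3,q9} — 4 equivalence classes.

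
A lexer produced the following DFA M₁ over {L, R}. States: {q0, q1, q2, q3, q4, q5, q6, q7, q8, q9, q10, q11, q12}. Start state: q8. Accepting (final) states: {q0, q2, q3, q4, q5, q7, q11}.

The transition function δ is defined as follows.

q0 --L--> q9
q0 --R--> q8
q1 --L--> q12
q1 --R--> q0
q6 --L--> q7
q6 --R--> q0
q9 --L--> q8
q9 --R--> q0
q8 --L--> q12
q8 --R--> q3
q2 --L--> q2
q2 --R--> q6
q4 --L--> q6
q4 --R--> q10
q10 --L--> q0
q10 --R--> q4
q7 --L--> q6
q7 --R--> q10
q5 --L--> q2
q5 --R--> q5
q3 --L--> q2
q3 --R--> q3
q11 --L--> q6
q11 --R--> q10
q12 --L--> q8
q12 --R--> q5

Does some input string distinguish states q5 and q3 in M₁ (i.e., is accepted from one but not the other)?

No

States {q1,q11} cannot be reached from the start state, so discard them.
P0 = {q0,q2,q3,q4,q5,q7} | {q6,q8,q9,q10,q12}.
Refine {q0,q2,q3,q4,q5,q7} on symbol L: members go to different blocks, giving {q0,q4,q7} and {q2,q3,q5}.
Split {q6,q8,q9,q10,q12} by δ(·,L) → {q8,q9,q12} and {q6,q10}.
Split {q0,q4,q7} by δ(·,L) → {q4,q7} and {q0}.
On input R, block {q8,q9,q12} splits into {q8,q12} and {q9}.
Refine {q2,q3,q5} on symbol R: members go to different blocks, giving {q3,q5} and {q2}.
On input L, block {q6,q10} splits into {q6} and {q10}.
No further refinement is possible. Final partition (8 blocks): {q4,q7} | {q8,q12} | {q3,q5} | {q6} | {q0} | {q9} | {q2} | {q10}.
q5 and q3 lie in the same block of the stable partition, so they are equivalent — no string distinguishes them.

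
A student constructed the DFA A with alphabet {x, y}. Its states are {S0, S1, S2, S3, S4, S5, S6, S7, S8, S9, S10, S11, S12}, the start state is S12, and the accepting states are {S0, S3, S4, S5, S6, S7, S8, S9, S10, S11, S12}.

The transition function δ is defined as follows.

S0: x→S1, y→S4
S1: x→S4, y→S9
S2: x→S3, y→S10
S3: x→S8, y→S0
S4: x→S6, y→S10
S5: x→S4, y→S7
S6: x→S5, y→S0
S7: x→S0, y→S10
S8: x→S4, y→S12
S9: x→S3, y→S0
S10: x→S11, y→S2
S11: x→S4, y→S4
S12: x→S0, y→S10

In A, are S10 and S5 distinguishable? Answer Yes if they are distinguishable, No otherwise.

P0 = {S0,S3,S4,S5,S6,S7,S8,S9,S10,S11,S12} | {S1,S2}.
On input x, block {S0,S3,S4,S5,S6,S7,S8,S9,S10,S11,S12} splits into {S3,S4,S5,S6,S7,S8,S9,S10,S11,S12} and {S0}.
Refine {S3,S4,S5,S6,S7,S8,S9,S10,S11,S12} on symbol x: members go to different blocks, giving {S3,S4,S5,S6,S8,S9,S10,S11} and {S7,S12}.
Refine {S3,S4,S5,S6,S8,S9,S10,S11} on symbol y: members go to different blocks, giving {S3,S6,S9} and {S4,S11} and {S5,S8} and {S10}.
Refine {S3,S6,S9} on symbol x: members go to different blocks, giving {S3,S6} and {S9}.
Split {S1,S2} by δ(·,x) → {S1} and {S2}.
On input x, block {S4,S11} splits into {S4} and {S11}.
Stable partition: {S3,S6} | {S1} | {S0} | {S7,S12} | {S4} | {S5,S8} | {S10} | {S9} | {S2} | {S11} — 10 equivalence classes.
S10 and S5 end up in different blocks, so they are distinguishable. For instance, the string 'y' is accepted from only S5.

Yes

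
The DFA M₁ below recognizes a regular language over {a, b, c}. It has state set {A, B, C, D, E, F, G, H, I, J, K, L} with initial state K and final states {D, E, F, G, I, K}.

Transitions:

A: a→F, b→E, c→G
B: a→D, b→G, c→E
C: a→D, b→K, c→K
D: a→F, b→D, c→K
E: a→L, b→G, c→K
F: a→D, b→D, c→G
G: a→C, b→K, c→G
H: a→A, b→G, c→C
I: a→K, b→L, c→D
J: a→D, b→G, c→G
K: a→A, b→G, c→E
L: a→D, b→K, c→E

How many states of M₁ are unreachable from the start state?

4

No path from K leads to B, H, I, J; the other 8 states are all reachable.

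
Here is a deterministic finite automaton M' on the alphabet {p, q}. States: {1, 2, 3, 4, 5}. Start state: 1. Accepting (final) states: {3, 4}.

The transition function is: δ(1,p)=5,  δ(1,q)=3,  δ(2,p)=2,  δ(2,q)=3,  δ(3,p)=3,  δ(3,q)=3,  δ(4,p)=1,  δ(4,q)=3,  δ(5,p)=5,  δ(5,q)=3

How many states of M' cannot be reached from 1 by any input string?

Starting at 1 and following transitions, the reachable set is {1, 3, 5}. That leaves 2, 4 unreachable — 2 in total.

2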